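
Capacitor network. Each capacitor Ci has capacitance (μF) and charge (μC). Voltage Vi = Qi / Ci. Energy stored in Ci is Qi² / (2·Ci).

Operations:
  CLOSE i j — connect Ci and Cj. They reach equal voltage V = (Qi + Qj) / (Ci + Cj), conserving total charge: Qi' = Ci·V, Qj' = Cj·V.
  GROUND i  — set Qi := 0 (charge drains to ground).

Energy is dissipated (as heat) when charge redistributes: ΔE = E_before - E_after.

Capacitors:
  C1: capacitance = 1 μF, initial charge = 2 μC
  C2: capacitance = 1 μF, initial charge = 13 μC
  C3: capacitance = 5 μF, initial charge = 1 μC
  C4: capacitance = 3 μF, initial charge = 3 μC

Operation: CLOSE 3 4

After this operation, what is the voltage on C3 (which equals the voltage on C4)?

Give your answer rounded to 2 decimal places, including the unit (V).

Initial: C1(1μF, Q=2μC, V=2.00V), C2(1μF, Q=13μC, V=13.00V), C3(5μF, Q=1μC, V=0.20V), C4(3μF, Q=3μC, V=1.00V)
Op 1: CLOSE 3-4: Q_total=4.00, C_total=8.00, V=0.50; Q3=2.50, Q4=1.50; dissipated=0.600

Answer: 0.50 V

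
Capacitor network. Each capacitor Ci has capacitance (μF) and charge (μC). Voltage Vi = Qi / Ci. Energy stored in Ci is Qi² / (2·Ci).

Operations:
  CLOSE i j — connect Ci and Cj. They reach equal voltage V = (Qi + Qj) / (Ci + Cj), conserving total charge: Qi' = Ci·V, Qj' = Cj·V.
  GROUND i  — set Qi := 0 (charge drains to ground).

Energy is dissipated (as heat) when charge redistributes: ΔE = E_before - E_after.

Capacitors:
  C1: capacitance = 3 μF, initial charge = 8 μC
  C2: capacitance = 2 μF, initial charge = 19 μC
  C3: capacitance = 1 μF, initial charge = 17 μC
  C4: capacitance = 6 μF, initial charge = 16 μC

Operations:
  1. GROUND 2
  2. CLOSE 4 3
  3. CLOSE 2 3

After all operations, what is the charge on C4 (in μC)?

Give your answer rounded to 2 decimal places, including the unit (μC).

Answer: 28.29 μC

Derivation:
Initial: C1(3μF, Q=8μC, V=2.67V), C2(2μF, Q=19μC, V=9.50V), C3(1μF, Q=17μC, V=17.00V), C4(6μF, Q=16μC, V=2.67V)
Op 1: GROUND 2: Q2=0; energy lost=90.250
Op 2: CLOSE 4-3: Q_total=33.00, C_total=7.00, V=4.71; Q4=28.29, Q3=4.71; dissipated=88.048
Op 3: CLOSE 2-3: Q_total=4.71, C_total=3.00, V=1.57; Q2=3.14, Q3=1.57; dissipated=7.408
Final charges: Q1=8.00, Q2=3.14, Q3=1.57, Q4=28.29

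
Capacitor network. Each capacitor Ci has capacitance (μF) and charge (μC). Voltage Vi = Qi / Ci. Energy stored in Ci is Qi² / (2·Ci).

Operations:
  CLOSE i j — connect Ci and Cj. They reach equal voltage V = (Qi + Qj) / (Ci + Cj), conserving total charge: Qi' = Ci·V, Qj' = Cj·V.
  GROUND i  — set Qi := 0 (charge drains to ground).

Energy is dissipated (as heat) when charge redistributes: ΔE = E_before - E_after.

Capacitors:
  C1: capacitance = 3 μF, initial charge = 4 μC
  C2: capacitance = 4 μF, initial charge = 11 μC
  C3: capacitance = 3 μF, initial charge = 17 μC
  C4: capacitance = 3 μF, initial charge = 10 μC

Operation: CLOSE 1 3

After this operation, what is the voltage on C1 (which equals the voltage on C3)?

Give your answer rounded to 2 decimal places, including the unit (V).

Answer: 3.50 V

Derivation:
Initial: C1(3μF, Q=4μC, V=1.33V), C2(4μF, Q=11μC, V=2.75V), C3(3μF, Q=17μC, V=5.67V), C4(3μF, Q=10μC, V=3.33V)
Op 1: CLOSE 1-3: Q_total=21.00, C_total=6.00, V=3.50; Q1=10.50, Q3=10.50; dissipated=14.083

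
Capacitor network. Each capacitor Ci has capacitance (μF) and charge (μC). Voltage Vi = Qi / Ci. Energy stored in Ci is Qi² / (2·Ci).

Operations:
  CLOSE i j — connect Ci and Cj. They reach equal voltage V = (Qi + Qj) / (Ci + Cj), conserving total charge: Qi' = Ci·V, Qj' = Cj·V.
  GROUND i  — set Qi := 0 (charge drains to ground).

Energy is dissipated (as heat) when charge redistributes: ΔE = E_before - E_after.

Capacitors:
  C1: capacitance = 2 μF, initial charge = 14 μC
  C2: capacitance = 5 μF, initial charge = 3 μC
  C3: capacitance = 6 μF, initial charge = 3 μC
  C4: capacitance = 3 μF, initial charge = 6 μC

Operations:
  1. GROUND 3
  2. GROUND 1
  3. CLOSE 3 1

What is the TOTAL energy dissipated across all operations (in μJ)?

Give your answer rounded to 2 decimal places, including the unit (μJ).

Answer: 49.75 μJ

Derivation:
Initial: C1(2μF, Q=14μC, V=7.00V), C2(5μF, Q=3μC, V=0.60V), C3(6μF, Q=3μC, V=0.50V), C4(3μF, Q=6μC, V=2.00V)
Op 1: GROUND 3: Q3=0; energy lost=0.750
Op 2: GROUND 1: Q1=0; energy lost=49.000
Op 3: CLOSE 3-1: Q_total=0.00, C_total=8.00, V=0.00; Q3=0.00, Q1=0.00; dissipated=0.000
Total dissipated: 49.750 μJ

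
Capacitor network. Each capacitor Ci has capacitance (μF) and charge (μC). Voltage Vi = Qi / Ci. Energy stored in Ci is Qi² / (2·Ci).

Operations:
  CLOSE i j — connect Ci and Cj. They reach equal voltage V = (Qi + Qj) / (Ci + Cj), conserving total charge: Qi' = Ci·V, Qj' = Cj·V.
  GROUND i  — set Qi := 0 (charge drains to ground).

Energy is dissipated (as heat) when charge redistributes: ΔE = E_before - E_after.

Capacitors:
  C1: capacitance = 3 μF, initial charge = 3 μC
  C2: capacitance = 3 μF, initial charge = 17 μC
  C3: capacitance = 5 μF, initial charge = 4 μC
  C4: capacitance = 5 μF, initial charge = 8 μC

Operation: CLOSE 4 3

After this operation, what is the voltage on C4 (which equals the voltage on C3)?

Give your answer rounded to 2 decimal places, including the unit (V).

Initial: C1(3μF, Q=3μC, V=1.00V), C2(3μF, Q=17μC, V=5.67V), C3(5μF, Q=4μC, V=0.80V), C4(5μF, Q=8μC, V=1.60V)
Op 1: CLOSE 4-3: Q_total=12.00, C_total=10.00, V=1.20; Q4=6.00, Q3=6.00; dissipated=0.800

Answer: 1.20 V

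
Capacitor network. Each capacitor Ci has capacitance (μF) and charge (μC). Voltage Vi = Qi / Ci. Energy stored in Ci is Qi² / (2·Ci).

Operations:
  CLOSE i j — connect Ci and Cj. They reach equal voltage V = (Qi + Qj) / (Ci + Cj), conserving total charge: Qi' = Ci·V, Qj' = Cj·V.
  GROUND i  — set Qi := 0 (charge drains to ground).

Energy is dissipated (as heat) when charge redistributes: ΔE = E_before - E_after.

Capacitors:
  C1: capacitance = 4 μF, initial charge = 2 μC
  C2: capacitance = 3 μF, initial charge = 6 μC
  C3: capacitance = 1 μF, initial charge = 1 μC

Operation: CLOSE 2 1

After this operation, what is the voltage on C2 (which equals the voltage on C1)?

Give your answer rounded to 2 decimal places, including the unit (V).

Answer: 1.14 V

Derivation:
Initial: C1(4μF, Q=2μC, V=0.50V), C2(3μF, Q=6μC, V=2.00V), C3(1μF, Q=1μC, V=1.00V)
Op 1: CLOSE 2-1: Q_total=8.00, C_total=7.00, V=1.14; Q2=3.43, Q1=4.57; dissipated=1.929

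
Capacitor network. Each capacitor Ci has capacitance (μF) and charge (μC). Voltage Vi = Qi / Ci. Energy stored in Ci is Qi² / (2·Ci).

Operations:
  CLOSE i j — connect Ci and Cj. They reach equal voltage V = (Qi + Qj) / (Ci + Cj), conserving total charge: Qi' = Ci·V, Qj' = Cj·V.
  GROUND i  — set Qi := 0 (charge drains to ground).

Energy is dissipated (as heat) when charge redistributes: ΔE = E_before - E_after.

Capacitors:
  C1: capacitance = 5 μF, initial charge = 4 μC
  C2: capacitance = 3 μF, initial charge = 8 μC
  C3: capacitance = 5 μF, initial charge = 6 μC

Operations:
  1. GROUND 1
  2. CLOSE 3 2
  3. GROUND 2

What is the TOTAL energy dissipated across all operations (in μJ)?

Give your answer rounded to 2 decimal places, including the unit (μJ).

Initial: C1(5μF, Q=4μC, V=0.80V), C2(3μF, Q=8μC, V=2.67V), C3(5μF, Q=6μC, V=1.20V)
Op 1: GROUND 1: Q1=0; energy lost=1.600
Op 2: CLOSE 3-2: Q_total=14.00, C_total=8.00, V=1.75; Q3=8.75, Q2=5.25; dissipated=2.017
Op 3: GROUND 2: Q2=0; energy lost=4.594
Total dissipated: 8.210 μJ

Answer: 8.21 μJ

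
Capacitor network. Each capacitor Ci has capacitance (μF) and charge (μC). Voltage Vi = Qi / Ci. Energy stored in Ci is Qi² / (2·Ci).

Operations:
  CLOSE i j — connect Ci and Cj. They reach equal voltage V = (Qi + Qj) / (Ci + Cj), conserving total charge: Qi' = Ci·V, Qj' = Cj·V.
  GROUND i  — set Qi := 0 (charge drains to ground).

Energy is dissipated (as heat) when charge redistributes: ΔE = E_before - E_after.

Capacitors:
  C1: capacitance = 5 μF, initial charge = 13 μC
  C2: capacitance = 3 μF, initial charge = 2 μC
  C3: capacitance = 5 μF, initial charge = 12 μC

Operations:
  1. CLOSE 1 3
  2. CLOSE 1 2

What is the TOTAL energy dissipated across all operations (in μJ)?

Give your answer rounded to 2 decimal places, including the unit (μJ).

Answer: 3.20 μJ

Derivation:
Initial: C1(5μF, Q=13μC, V=2.60V), C2(3μF, Q=2μC, V=0.67V), C3(5μF, Q=12μC, V=2.40V)
Op 1: CLOSE 1-3: Q_total=25.00, C_total=10.00, V=2.50; Q1=12.50, Q3=12.50; dissipated=0.050
Op 2: CLOSE 1-2: Q_total=14.50, C_total=8.00, V=1.81; Q1=9.06, Q2=5.44; dissipated=3.151
Total dissipated: 3.201 μJ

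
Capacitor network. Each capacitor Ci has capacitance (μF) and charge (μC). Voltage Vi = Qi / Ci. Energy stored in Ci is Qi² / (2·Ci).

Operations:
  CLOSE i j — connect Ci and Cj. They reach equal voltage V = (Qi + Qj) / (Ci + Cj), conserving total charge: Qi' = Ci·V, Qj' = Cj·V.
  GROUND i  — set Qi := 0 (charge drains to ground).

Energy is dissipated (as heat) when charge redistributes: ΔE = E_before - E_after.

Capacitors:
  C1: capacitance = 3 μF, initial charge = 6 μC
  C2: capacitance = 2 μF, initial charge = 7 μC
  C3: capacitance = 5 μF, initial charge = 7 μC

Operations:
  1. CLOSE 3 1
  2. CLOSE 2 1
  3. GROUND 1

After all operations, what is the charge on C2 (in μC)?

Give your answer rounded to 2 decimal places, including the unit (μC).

Initial: C1(3μF, Q=6μC, V=2.00V), C2(2μF, Q=7μC, V=3.50V), C3(5μF, Q=7μC, V=1.40V)
Op 1: CLOSE 3-1: Q_total=13.00, C_total=8.00, V=1.62; Q3=8.12, Q1=4.88; dissipated=0.338
Op 2: CLOSE 2-1: Q_total=11.88, C_total=5.00, V=2.38; Q2=4.75, Q1=7.12; dissipated=2.109
Op 3: GROUND 1: Q1=0; energy lost=8.461
Final charges: Q1=0.00, Q2=4.75, Q3=8.12

Answer: 4.75 μC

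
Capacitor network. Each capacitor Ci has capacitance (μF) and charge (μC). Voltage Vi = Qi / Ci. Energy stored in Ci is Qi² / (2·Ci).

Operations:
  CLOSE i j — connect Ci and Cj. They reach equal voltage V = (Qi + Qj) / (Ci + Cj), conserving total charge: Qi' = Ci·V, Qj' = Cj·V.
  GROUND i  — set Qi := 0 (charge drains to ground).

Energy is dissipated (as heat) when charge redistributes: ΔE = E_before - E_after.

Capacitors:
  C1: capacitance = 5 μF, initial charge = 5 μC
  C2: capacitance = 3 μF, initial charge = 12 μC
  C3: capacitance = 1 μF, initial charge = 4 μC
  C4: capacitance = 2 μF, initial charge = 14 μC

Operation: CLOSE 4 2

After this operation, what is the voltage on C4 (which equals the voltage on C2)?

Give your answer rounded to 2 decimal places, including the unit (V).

Answer: 5.20 V

Derivation:
Initial: C1(5μF, Q=5μC, V=1.00V), C2(3μF, Q=12μC, V=4.00V), C3(1μF, Q=4μC, V=4.00V), C4(2μF, Q=14μC, V=7.00V)
Op 1: CLOSE 4-2: Q_total=26.00, C_total=5.00, V=5.20; Q4=10.40, Q2=15.60; dissipated=5.400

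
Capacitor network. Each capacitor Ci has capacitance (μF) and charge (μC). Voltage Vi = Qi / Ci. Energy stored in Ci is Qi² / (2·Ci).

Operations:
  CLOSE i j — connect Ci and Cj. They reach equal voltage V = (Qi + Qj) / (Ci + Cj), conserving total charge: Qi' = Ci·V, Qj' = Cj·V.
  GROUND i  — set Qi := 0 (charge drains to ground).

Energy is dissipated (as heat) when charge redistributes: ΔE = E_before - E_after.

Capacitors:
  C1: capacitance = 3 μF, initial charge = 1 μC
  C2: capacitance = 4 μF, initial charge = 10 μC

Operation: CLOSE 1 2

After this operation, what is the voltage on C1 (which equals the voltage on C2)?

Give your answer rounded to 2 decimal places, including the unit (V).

Initial: C1(3μF, Q=1μC, V=0.33V), C2(4μF, Q=10μC, V=2.50V)
Op 1: CLOSE 1-2: Q_total=11.00, C_total=7.00, V=1.57; Q1=4.71, Q2=6.29; dissipated=4.024

Answer: 1.57 V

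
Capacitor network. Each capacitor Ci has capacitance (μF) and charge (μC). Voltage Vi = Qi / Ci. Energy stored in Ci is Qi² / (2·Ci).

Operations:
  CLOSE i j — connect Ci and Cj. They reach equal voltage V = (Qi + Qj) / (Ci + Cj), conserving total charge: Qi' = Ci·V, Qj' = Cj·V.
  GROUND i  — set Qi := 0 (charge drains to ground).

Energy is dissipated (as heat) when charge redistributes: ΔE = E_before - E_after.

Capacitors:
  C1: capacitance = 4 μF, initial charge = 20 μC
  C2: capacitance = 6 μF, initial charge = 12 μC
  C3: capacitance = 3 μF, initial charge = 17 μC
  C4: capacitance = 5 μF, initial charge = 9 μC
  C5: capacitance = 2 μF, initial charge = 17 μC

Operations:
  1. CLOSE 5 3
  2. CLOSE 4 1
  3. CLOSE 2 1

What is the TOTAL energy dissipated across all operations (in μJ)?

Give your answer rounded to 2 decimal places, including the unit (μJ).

Answer: 17.99 μJ

Derivation:
Initial: C1(4μF, Q=20μC, V=5.00V), C2(6μF, Q=12μC, V=2.00V), C3(3μF, Q=17μC, V=5.67V), C4(5μF, Q=9μC, V=1.80V), C5(2μF, Q=17μC, V=8.50V)
Op 1: CLOSE 5-3: Q_total=34.00, C_total=5.00, V=6.80; Q5=13.60, Q3=20.40; dissipated=4.817
Op 2: CLOSE 4-1: Q_total=29.00, C_total=9.00, V=3.22; Q4=16.11, Q1=12.89; dissipated=11.378
Op 3: CLOSE 2-1: Q_total=24.89, C_total=10.00, V=2.49; Q2=14.93, Q1=9.96; dissipated=1.793
Total dissipated: 17.987 μJ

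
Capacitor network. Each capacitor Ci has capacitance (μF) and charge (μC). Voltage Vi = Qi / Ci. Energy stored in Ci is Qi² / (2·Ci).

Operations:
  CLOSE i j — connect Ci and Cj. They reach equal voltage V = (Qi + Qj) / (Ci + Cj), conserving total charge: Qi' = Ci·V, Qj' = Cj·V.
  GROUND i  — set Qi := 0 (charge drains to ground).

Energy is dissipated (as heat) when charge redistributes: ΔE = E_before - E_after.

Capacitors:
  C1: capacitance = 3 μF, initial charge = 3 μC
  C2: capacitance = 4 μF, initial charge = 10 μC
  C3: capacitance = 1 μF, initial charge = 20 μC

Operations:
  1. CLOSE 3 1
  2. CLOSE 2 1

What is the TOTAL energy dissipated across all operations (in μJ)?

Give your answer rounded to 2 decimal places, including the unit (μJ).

Initial: C1(3μF, Q=3μC, V=1.00V), C2(4μF, Q=10μC, V=2.50V), C3(1μF, Q=20μC, V=20.00V)
Op 1: CLOSE 3-1: Q_total=23.00, C_total=4.00, V=5.75; Q3=5.75, Q1=17.25; dissipated=135.375
Op 2: CLOSE 2-1: Q_total=27.25, C_total=7.00, V=3.89; Q2=15.57, Q1=11.68; dissipated=9.054
Total dissipated: 144.429 μJ

Answer: 144.43 μJ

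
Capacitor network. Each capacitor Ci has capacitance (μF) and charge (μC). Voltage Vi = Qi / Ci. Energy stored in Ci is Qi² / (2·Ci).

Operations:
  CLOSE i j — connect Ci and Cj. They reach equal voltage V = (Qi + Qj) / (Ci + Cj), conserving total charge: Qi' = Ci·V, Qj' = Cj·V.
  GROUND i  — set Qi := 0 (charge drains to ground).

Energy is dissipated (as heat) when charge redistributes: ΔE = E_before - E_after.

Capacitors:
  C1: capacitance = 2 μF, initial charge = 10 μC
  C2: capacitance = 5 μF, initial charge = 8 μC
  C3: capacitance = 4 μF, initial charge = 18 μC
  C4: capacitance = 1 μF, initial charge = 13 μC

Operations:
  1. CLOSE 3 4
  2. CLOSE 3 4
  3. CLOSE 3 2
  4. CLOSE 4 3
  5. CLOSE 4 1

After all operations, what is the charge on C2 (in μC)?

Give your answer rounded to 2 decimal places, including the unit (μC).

Initial: C1(2μF, Q=10μC, V=5.00V), C2(5μF, Q=8μC, V=1.60V), C3(4μF, Q=18μC, V=4.50V), C4(1μF, Q=13μC, V=13.00V)
Op 1: CLOSE 3-4: Q_total=31.00, C_total=5.00, V=6.20; Q3=24.80, Q4=6.20; dissipated=28.900
Op 2: CLOSE 3-4: Q_total=31.00, C_total=5.00, V=6.20; Q3=24.80, Q4=6.20; dissipated=0.000
Op 3: CLOSE 3-2: Q_total=32.80, C_total=9.00, V=3.64; Q3=14.58, Q2=18.22; dissipated=23.511
Op 4: CLOSE 4-3: Q_total=20.78, C_total=5.00, V=4.16; Q4=4.16, Q3=16.62; dissipated=2.612
Op 5: CLOSE 4-1: Q_total=14.16, C_total=3.00, V=4.72; Q4=4.72, Q1=9.44; dissipated=0.238
Final charges: Q1=9.44, Q2=18.22, Q3=16.62, Q4=4.72

Answer: 18.22 μC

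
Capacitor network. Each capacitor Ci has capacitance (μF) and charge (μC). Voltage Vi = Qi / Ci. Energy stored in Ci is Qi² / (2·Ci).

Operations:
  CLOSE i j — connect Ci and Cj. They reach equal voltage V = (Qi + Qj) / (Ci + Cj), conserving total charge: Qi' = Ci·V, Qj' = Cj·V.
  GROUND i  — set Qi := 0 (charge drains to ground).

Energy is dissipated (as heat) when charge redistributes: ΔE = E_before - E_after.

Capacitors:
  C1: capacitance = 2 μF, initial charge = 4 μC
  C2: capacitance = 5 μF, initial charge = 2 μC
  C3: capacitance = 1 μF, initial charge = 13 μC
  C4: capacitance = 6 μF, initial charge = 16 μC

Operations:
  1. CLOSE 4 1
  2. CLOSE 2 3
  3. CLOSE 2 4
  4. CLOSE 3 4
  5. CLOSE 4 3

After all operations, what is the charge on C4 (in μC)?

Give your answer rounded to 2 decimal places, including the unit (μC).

Answer: 15.00 μC

Derivation:
Initial: C1(2μF, Q=4μC, V=2.00V), C2(5μF, Q=2μC, V=0.40V), C3(1μF, Q=13μC, V=13.00V), C4(6μF, Q=16μC, V=2.67V)
Op 1: CLOSE 4-1: Q_total=20.00, C_total=8.00, V=2.50; Q4=15.00, Q1=5.00; dissipated=0.333
Op 2: CLOSE 2-3: Q_total=15.00, C_total=6.00, V=2.50; Q2=12.50, Q3=2.50; dissipated=66.150
Op 3: CLOSE 2-4: Q_total=27.50, C_total=11.00, V=2.50; Q2=12.50, Q4=15.00; dissipated=0.000
Op 4: CLOSE 3-4: Q_total=17.50, C_total=7.00, V=2.50; Q3=2.50, Q4=15.00; dissipated=0.000
Op 5: CLOSE 4-3: Q_total=17.50, C_total=7.00, V=2.50; Q4=15.00, Q3=2.50; dissipated=0.000
Final charges: Q1=5.00, Q2=12.50, Q3=2.50, Q4=15.00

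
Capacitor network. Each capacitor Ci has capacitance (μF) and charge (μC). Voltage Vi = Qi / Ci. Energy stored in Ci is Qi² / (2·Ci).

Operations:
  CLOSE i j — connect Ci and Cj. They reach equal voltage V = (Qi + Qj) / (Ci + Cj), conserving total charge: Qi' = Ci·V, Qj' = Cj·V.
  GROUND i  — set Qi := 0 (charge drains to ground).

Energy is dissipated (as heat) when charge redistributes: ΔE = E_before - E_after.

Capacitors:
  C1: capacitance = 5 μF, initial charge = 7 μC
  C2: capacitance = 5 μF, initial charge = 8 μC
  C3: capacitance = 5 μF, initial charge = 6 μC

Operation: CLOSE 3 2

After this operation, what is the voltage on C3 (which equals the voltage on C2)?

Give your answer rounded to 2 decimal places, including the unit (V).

Initial: C1(5μF, Q=7μC, V=1.40V), C2(5μF, Q=8μC, V=1.60V), C3(5μF, Q=6μC, V=1.20V)
Op 1: CLOSE 3-2: Q_total=14.00, C_total=10.00, V=1.40; Q3=7.00, Q2=7.00; dissipated=0.200

Answer: 1.40 V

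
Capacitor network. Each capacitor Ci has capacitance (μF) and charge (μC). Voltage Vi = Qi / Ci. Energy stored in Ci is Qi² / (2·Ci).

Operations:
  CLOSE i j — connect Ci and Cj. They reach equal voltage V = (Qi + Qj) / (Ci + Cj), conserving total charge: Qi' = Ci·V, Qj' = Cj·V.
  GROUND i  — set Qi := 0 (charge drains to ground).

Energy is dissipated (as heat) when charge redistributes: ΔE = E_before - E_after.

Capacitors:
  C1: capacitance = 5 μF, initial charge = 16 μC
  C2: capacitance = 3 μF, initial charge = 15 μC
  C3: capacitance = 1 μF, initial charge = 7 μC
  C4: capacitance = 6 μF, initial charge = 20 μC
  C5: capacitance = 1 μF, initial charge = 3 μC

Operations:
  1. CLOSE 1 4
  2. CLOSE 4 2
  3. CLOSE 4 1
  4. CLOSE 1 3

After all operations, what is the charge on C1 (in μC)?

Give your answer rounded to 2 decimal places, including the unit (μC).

Answer: 20.78 μC

Derivation:
Initial: C1(5μF, Q=16μC, V=3.20V), C2(3μF, Q=15μC, V=5.00V), C3(1μF, Q=7μC, V=7.00V), C4(6μF, Q=20μC, V=3.33V), C5(1μF, Q=3μC, V=3.00V)
Op 1: CLOSE 1-4: Q_total=36.00, C_total=11.00, V=3.27; Q1=16.36, Q4=19.64; dissipated=0.024
Op 2: CLOSE 4-2: Q_total=34.64, C_total=9.00, V=3.85; Q4=23.09, Q2=11.55; dissipated=2.983
Op 3: CLOSE 4-1: Q_total=39.45, C_total=11.00, V=3.59; Q4=21.52, Q1=17.93; dissipated=0.452
Op 4: CLOSE 1-3: Q_total=24.93, C_total=6.00, V=4.16; Q1=20.78, Q3=4.16; dissipated=4.854
Final charges: Q1=20.78, Q2=11.55, Q3=4.16, Q4=21.52, Q5=3.00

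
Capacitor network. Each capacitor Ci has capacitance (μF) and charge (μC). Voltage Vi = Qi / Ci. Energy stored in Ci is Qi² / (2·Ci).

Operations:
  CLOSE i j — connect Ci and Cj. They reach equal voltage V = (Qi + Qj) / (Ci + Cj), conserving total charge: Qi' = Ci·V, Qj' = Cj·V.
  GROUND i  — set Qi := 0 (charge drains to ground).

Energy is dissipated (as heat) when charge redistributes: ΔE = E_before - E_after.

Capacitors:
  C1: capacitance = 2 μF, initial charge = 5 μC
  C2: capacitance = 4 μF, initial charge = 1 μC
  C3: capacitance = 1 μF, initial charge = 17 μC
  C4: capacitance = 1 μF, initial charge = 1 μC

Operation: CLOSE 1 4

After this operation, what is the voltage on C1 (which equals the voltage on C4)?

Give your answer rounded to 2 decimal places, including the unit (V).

Answer: 2.00 V

Derivation:
Initial: C1(2μF, Q=5μC, V=2.50V), C2(4μF, Q=1μC, V=0.25V), C3(1μF, Q=17μC, V=17.00V), C4(1μF, Q=1μC, V=1.00V)
Op 1: CLOSE 1-4: Q_total=6.00, C_total=3.00, V=2.00; Q1=4.00, Q4=2.00; dissipated=0.750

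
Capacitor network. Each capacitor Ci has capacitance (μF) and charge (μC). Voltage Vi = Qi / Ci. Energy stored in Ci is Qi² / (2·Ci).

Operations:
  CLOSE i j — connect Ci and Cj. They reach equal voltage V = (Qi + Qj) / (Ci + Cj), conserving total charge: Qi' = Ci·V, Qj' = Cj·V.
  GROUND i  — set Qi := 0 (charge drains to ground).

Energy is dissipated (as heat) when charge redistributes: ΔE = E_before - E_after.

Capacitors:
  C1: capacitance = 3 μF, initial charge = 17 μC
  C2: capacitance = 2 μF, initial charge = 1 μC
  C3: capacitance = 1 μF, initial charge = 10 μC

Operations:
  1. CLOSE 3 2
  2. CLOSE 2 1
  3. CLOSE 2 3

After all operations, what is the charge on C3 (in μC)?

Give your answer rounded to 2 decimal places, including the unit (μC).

Answer: 4.47 μC

Derivation:
Initial: C1(3μF, Q=17μC, V=5.67V), C2(2μF, Q=1μC, V=0.50V), C3(1μF, Q=10μC, V=10.00V)
Op 1: CLOSE 3-2: Q_total=11.00, C_total=3.00, V=3.67; Q3=3.67, Q2=7.33; dissipated=30.083
Op 2: CLOSE 2-1: Q_total=24.33, C_total=5.00, V=4.87; Q2=9.73, Q1=14.60; dissipated=2.400
Op 3: CLOSE 2-3: Q_total=13.40, C_total=3.00, V=4.47; Q2=8.93, Q3=4.47; dissipated=0.480
Final charges: Q1=14.60, Q2=8.93, Q3=4.47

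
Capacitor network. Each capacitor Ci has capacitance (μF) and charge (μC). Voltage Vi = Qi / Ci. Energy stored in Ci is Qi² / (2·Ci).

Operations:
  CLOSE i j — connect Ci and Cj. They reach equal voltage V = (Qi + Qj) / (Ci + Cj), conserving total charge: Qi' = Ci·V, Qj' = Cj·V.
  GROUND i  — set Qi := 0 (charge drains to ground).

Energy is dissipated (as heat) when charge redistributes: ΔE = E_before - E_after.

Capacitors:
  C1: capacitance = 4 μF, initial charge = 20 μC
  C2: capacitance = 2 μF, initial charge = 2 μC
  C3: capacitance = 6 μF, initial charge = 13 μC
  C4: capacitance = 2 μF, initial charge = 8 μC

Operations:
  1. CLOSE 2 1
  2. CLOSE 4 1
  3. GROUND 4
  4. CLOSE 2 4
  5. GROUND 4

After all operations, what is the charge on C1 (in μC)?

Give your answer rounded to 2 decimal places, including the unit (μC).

Initial: C1(4μF, Q=20μC, V=5.00V), C2(2μF, Q=2μC, V=1.00V), C3(6μF, Q=13μC, V=2.17V), C4(2μF, Q=8μC, V=4.00V)
Op 1: CLOSE 2-1: Q_total=22.00, C_total=6.00, V=3.67; Q2=7.33, Q1=14.67; dissipated=10.667
Op 2: CLOSE 4-1: Q_total=22.67, C_total=6.00, V=3.78; Q4=7.56, Q1=15.11; dissipated=0.074
Op 3: GROUND 4: Q4=0; energy lost=14.272
Op 4: CLOSE 2-4: Q_total=7.33, C_total=4.00, V=1.83; Q2=3.67, Q4=3.67; dissipated=6.722
Op 5: GROUND 4: Q4=0; energy lost=3.361
Final charges: Q1=15.11, Q2=3.67, Q3=13.00, Q4=0.00

Answer: 15.11 μC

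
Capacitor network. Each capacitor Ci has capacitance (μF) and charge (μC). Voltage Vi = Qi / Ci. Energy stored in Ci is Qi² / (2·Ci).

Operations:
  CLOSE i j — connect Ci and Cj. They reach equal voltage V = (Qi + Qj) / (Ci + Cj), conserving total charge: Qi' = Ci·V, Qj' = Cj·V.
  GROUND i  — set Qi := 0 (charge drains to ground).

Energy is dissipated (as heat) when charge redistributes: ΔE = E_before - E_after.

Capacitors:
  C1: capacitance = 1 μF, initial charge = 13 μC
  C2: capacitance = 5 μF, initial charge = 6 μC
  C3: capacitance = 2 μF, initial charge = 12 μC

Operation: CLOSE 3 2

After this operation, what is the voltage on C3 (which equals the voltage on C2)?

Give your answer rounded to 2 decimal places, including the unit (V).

Answer: 2.57 V

Derivation:
Initial: C1(1μF, Q=13μC, V=13.00V), C2(5μF, Q=6μC, V=1.20V), C3(2μF, Q=12μC, V=6.00V)
Op 1: CLOSE 3-2: Q_total=18.00, C_total=7.00, V=2.57; Q3=5.14, Q2=12.86; dissipated=16.457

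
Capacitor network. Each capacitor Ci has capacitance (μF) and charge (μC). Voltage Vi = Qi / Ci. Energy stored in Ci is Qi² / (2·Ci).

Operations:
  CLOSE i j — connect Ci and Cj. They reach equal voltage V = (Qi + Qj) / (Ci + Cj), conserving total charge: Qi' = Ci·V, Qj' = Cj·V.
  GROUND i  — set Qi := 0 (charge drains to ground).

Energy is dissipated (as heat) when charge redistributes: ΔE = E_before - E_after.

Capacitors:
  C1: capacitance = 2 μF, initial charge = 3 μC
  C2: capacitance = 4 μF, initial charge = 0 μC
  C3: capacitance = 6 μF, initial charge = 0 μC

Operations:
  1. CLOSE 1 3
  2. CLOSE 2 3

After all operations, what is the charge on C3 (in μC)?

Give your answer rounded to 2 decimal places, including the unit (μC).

Answer: 1.35 μC

Derivation:
Initial: C1(2μF, Q=3μC, V=1.50V), C2(4μF, Q=0μC, V=0.00V), C3(6μF, Q=0μC, V=0.00V)
Op 1: CLOSE 1-3: Q_total=3.00, C_total=8.00, V=0.38; Q1=0.75, Q3=2.25; dissipated=1.688
Op 2: CLOSE 2-3: Q_total=2.25, C_total=10.00, V=0.23; Q2=0.90, Q3=1.35; dissipated=0.169
Final charges: Q1=0.75, Q2=0.90, Q3=1.35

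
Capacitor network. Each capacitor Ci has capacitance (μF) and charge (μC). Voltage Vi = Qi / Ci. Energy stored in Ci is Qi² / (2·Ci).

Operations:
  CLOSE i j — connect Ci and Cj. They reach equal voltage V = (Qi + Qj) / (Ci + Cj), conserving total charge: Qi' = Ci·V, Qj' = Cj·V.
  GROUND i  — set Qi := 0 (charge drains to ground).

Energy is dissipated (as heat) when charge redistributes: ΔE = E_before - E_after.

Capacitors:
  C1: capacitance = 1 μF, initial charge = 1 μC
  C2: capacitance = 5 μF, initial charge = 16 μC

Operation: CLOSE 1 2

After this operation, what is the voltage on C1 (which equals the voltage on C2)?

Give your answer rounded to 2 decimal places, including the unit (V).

Initial: C1(1μF, Q=1μC, V=1.00V), C2(5μF, Q=16μC, V=3.20V)
Op 1: CLOSE 1-2: Q_total=17.00, C_total=6.00, V=2.83; Q1=2.83, Q2=14.17; dissipated=2.017

Answer: 2.83 V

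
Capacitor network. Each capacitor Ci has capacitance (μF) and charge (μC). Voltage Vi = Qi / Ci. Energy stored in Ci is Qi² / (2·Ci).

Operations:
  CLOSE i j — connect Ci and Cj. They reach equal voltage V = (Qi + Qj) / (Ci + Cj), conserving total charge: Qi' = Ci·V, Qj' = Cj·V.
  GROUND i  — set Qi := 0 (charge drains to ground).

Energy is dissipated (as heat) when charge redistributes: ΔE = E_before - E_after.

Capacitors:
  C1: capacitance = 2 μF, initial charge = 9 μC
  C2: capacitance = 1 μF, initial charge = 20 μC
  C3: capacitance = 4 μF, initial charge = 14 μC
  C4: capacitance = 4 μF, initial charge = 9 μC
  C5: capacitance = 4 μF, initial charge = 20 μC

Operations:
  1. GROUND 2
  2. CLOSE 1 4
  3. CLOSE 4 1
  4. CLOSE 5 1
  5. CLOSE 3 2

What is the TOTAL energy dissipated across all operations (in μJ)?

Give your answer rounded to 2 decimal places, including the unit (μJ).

Initial: C1(2μF, Q=9μC, V=4.50V), C2(1μF, Q=20μC, V=20.00V), C3(4μF, Q=14μC, V=3.50V), C4(4μF, Q=9μC, V=2.25V), C5(4μF, Q=20μC, V=5.00V)
Op 1: GROUND 2: Q2=0; energy lost=200.000
Op 2: CLOSE 1-4: Q_total=18.00, C_total=6.00, V=3.00; Q1=6.00, Q4=12.00; dissipated=3.375
Op 3: CLOSE 4-1: Q_total=18.00, C_total=6.00, V=3.00; Q4=12.00, Q1=6.00; dissipated=0.000
Op 4: CLOSE 5-1: Q_total=26.00, C_total=6.00, V=4.33; Q5=17.33, Q1=8.67; dissipated=2.667
Op 5: CLOSE 3-2: Q_total=14.00, C_total=5.00, V=2.80; Q3=11.20, Q2=2.80; dissipated=4.900
Total dissipated: 210.942 μJ

Answer: 210.94 μJ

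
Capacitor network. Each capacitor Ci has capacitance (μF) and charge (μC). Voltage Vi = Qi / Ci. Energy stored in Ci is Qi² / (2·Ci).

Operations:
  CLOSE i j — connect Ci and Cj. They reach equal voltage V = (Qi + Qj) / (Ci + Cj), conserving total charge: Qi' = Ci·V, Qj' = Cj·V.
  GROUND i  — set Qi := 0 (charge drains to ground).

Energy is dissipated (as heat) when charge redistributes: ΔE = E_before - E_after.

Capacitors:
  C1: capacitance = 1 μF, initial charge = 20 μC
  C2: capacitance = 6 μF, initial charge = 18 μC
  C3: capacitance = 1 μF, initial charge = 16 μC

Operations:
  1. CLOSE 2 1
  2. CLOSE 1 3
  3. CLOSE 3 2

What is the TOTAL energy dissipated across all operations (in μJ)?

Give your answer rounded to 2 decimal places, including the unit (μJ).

Answer: 163.77 μJ

Derivation:
Initial: C1(1μF, Q=20μC, V=20.00V), C2(6μF, Q=18μC, V=3.00V), C3(1μF, Q=16μC, V=16.00V)
Op 1: CLOSE 2-1: Q_total=38.00, C_total=7.00, V=5.43; Q2=32.57, Q1=5.43; dissipated=123.857
Op 2: CLOSE 1-3: Q_total=21.43, C_total=2.00, V=10.71; Q1=10.71, Q3=10.71; dissipated=27.939
Op 3: CLOSE 3-2: Q_total=43.29, C_total=7.00, V=6.18; Q3=6.18, Q2=37.10; dissipated=11.974
Total dissipated: 163.770 μJ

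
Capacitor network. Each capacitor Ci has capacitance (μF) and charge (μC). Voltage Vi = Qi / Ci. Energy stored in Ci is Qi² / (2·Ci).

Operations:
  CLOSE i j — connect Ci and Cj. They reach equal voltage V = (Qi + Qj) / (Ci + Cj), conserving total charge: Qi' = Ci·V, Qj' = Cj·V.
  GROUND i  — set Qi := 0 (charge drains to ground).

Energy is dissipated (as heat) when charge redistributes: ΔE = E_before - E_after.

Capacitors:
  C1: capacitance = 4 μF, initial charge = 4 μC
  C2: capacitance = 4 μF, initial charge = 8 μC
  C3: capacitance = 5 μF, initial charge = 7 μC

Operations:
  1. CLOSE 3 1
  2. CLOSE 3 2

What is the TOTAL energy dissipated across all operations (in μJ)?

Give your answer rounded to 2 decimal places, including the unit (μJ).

Initial: C1(4μF, Q=4μC, V=1.00V), C2(4μF, Q=8μC, V=2.00V), C3(5μF, Q=7μC, V=1.40V)
Op 1: CLOSE 3-1: Q_total=11.00, C_total=9.00, V=1.22; Q3=6.11, Q1=4.89; dissipated=0.178
Op 2: CLOSE 3-2: Q_total=14.11, C_total=9.00, V=1.57; Q3=7.84, Q2=6.27; dissipated=0.672
Total dissipated: 0.850 μJ

Answer: 0.85 μJ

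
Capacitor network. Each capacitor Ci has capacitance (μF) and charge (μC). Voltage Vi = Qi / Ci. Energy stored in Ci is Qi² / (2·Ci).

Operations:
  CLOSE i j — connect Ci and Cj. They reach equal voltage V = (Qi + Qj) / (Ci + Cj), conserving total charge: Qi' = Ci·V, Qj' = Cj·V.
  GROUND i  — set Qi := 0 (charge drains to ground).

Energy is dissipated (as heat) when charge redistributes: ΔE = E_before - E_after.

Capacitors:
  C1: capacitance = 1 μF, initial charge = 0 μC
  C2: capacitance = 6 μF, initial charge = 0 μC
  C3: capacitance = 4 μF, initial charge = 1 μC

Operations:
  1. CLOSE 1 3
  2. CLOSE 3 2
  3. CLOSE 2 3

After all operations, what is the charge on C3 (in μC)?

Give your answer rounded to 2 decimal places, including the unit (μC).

Initial: C1(1μF, Q=0μC, V=0.00V), C2(6μF, Q=0μC, V=0.00V), C3(4μF, Q=1μC, V=0.25V)
Op 1: CLOSE 1-3: Q_total=1.00, C_total=5.00, V=0.20; Q1=0.20, Q3=0.80; dissipated=0.025
Op 2: CLOSE 3-2: Q_total=0.80, C_total=10.00, V=0.08; Q3=0.32, Q2=0.48; dissipated=0.048
Op 3: CLOSE 2-3: Q_total=0.80, C_total=10.00, V=0.08; Q2=0.48, Q3=0.32; dissipated=0.000
Final charges: Q1=0.20, Q2=0.48, Q3=0.32

Answer: 0.32 μC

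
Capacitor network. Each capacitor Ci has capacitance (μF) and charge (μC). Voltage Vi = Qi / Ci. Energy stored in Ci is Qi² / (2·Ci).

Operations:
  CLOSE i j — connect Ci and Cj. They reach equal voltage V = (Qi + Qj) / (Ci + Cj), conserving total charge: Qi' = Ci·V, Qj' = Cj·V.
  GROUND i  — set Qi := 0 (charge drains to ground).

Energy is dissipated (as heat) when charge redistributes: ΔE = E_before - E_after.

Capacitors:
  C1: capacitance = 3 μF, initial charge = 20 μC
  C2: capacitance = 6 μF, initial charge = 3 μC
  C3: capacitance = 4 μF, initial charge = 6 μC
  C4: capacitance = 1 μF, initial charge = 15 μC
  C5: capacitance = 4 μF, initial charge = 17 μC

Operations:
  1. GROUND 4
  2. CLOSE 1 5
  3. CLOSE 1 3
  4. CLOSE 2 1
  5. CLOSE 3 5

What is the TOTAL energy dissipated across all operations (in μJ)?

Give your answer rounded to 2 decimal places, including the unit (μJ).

Answer: 141.35 μJ

Derivation:
Initial: C1(3μF, Q=20μC, V=6.67V), C2(6μF, Q=3μC, V=0.50V), C3(4μF, Q=6μC, V=1.50V), C4(1μF, Q=15μC, V=15.00V), C5(4μF, Q=17μC, V=4.25V)
Op 1: GROUND 4: Q4=0; energy lost=112.500
Op 2: CLOSE 1-5: Q_total=37.00, C_total=7.00, V=5.29; Q1=15.86, Q5=21.14; dissipated=5.006
Op 3: CLOSE 1-3: Q_total=21.86, C_total=7.00, V=3.12; Q1=9.37, Q3=12.49; dissipated=12.284
Op 4: CLOSE 2-1: Q_total=12.37, C_total=9.00, V=1.37; Q2=8.24, Q1=4.12; dissipated=6.877
Op 5: CLOSE 3-5: Q_total=33.63, C_total=8.00, V=4.20; Q3=16.82, Q5=16.82; dissipated=4.680
Total dissipated: 141.347 μJ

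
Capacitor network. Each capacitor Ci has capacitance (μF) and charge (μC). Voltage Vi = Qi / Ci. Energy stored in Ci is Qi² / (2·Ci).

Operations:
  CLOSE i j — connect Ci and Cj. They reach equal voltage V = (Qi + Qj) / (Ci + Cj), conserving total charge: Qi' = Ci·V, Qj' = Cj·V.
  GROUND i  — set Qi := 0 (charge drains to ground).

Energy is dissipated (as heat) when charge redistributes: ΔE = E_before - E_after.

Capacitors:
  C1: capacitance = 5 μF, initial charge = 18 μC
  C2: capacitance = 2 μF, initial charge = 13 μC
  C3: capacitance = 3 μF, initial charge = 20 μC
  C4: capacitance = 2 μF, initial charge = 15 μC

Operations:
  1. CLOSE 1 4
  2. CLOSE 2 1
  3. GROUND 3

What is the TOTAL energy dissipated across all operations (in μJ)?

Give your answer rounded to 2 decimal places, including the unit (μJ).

Answer: 79.81 μJ

Derivation:
Initial: C1(5μF, Q=18μC, V=3.60V), C2(2μF, Q=13μC, V=6.50V), C3(3μF, Q=20μC, V=6.67V), C4(2μF, Q=15μC, V=7.50V)
Op 1: CLOSE 1-4: Q_total=33.00, C_total=7.00, V=4.71; Q1=23.57, Q4=9.43; dissipated=10.864
Op 2: CLOSE 2-1: Q_total=36.57, C_total=7.00, V=5.22; Q2=10.45, Q1=26.12; dissipated=2.278
Op 3: GROUND 3: Q3=0; energy lost=66.667
Total dissipated: 79.809 μJ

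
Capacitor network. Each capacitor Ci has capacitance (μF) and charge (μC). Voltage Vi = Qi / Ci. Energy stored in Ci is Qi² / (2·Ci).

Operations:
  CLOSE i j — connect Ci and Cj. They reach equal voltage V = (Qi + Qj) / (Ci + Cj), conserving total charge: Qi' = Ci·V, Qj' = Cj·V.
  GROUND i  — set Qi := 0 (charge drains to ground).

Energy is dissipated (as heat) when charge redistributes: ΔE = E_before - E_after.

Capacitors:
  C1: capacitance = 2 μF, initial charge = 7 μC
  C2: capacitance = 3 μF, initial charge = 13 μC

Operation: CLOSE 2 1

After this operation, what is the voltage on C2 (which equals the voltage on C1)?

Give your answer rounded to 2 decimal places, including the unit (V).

Initial: C1(2μF, Q=7μC, V=3.50V), C2(3μF, Q=13μC, V=4.33V)
Op 1: CLOSE 2-1: Q_total=20.00, C_total=5.00, V=4.00; Q2=12.00, Q1=8.00; dissipated=0.417

Answer: 4.00 V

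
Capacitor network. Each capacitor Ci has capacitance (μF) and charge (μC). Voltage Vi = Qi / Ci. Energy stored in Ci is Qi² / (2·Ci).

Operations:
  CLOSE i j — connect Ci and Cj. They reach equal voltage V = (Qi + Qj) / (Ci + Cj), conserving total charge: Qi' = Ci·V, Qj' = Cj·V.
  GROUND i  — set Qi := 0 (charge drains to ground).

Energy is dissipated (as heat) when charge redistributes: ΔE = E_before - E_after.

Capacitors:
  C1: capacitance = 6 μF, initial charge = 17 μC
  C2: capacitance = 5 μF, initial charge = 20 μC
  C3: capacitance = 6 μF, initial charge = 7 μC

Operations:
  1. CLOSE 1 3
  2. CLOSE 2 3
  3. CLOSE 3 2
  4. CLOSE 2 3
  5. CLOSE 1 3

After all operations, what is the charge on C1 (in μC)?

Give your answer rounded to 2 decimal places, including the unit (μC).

Initial: C1(6μF, Q=17μC, V=2.83V), C2(5μF, Q=20μC, V=4.00V), C3(6μF, Q=7μC, V=1.17V)
Op 1: CLOSE 1-3: Q_total=24.00, C_total=12.00, V=2.00; Q1=12.00, Q3=12.00; dissipated=4.167
Op 2: CLOSE 2-3: Q_total=32.00, C_total=11.00, V=2.91; Q2=14.55, Q3=17.45; dissipated=5.455
Op 3: CLOSE 3-2: Q_total=32.00, C_total=11.00, V=2.91; Q3=17.45, Q2=14.55; dissipated=0.000
Op 4: CLOSE 2-3: Q_total=32.00, C_total=11.00, V=2.91; Q2=14.55, Q3=17.45; dissipated=0.000
Op 5: CLOSE 1-3: Q_total=29.45, C_total=12.00, V=2.45; Q1=14.73, Q3=14.73; dissipated=1.240
Final charges: Q1=14.73, Q2=14.55, Q3=14.73

Answer: 14.73 μC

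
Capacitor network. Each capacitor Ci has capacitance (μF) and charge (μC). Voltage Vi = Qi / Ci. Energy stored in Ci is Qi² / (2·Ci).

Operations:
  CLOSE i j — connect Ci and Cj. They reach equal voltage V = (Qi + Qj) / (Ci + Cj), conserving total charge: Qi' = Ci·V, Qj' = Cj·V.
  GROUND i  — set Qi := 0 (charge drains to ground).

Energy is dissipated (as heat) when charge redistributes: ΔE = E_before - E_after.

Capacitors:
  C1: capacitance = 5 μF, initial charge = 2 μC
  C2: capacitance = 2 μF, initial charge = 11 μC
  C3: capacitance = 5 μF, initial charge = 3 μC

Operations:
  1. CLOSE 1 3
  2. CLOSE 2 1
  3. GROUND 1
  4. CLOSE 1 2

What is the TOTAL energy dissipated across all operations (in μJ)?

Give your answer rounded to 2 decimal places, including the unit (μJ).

Answer: 29.86 μJ

Derivation:
Initial: C1(5μF, Q=2μC, V=0.40V), C2(2μF, Q=11μC, V=5.50V), C3(5μF, Q=3μC, V=0.60V)
Op 1: CLOSE 1-3: Q_total=5.00, C_total=10.00, V=0.50; Q1=2.50, Q3=2.50; dissipated=0.050
Op 2: CLOSE 2-1: Q_total=13.50, C_total=7.00, V=1.93; Q2=3.86, Q1=9.64; dissipated=17.857
Op 3: GROUND 1: Q1=0; energy lost=9.298
Op 4: CLOSE 1-2: Q_total=3.86, C_total=7.00, V=0.55; Q1=2.76, Q2=1.10; dissipated=2.657
Total dissipated: 29.862 μJ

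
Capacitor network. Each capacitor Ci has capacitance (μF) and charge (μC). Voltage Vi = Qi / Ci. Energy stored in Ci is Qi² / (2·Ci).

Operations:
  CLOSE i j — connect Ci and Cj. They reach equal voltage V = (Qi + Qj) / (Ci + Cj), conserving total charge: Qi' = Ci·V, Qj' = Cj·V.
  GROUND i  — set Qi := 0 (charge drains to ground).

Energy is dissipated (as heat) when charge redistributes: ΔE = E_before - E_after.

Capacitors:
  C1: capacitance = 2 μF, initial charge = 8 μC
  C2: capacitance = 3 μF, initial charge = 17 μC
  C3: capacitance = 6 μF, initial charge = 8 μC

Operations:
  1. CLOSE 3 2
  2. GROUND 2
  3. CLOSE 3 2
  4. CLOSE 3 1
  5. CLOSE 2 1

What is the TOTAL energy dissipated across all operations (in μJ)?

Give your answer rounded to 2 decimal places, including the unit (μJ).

Answer: 41.70 μJ

Derivation:
Initial: C1(2μF, Q=8μC, V=4.00V), C2(3μF, Q=17μC, V=5.67V), C3(6μF, Q=8μC, V=1.33V)
Op 1: CLOSE 3-2: Q_total=25.00, C_total=9.00, V=2.78; Q3=16.67, Q2=8.33; dissipated=18.778
Op 2: GROUND 2: Q2=0; energy lost=11.574
Op 3: CLOSE 3-2: Q_total=16.67, C_total=9.00, V=1.85; Q3=11.11, Q2=5.56; dissipated=7.716
Op 4: CLOSE 3-1: Q_total=19.11, C_total=8.00, V=2.39; Q3=14.33, Q1=4.78; dissipated=3.461
Op 5: CLOSE 2-1: Q_total=10.33, C_total=5.00, V=2.07; Q2=6.20, Q1=4.13; dissipated=0.173
Total dissipated: 41.702 μJ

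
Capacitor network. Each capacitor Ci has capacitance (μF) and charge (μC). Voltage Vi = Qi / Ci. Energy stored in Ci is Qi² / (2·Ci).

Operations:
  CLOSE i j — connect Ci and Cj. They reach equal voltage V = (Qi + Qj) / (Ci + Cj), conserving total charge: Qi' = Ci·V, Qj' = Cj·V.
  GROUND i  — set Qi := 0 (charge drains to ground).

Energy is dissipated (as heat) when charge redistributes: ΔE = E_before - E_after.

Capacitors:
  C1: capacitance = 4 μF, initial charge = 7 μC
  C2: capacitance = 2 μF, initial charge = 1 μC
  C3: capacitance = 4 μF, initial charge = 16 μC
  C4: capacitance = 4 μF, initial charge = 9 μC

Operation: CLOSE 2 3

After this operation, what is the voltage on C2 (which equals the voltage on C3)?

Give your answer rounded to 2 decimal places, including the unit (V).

Answer: 2.83 V

Derivation:
Initial: C1(4μF, Q=7μC, V=1.75V), C2(2μF, Q=1μC, V=0.50V), C3(4μF, Q=16μC, V=4.00V), C4(4μF, Q=9μC, V=2.25V)
Op 1: CLOSE 2-3: Q_total=17.00, C_total=6.00, V=2.83; Q2=5.67, Q3=11.33; dissipated=8.167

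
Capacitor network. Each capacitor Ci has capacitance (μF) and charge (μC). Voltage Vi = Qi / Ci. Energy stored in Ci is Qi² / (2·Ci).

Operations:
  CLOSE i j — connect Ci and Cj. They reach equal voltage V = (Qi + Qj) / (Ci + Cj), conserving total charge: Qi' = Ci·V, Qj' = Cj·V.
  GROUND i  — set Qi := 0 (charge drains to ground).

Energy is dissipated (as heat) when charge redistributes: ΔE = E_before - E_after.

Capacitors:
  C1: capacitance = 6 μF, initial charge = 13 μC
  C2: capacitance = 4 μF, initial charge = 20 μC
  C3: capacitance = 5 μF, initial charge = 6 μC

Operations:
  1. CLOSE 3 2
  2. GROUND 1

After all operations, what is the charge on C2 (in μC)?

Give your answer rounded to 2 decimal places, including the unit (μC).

Answer: 11.56 μC

Derivation:
Initial: C1(6μF, Q=13μC, V=2.17V), C2(4μF, Q=20μC, V=5.00V), C3(5μF, Q=6μC, V=1.20V)
Op 1: CLOSE 3-2: Q_total=26.00, C_total=9.00, V=2.89; Q3=14.44, Q2=11.56; dissipated=16.044
Op 2: GROUND 1: Q1=0; energy lost=14.083
Final charges: Q1=0.00, Q2=11.56, Q3=14.44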